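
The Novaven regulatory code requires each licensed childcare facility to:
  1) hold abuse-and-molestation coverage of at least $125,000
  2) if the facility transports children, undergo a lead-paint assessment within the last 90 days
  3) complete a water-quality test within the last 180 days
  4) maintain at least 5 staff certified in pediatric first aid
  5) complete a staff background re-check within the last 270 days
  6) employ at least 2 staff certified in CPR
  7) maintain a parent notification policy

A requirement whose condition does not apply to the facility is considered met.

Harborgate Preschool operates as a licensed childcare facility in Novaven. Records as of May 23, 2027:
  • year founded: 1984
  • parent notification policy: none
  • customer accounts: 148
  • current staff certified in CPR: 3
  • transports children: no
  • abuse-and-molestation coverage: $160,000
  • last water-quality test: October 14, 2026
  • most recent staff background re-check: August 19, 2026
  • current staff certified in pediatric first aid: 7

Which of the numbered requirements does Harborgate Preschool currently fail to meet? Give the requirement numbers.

3, 5, 7

1. abuse-and-molestation coverage $160,000 ≥ $125,000 → met
2. condition 'transports children' does not hold → requirement n/a → met
3. water-quality test 221 days ago vs limit 180 → not met
4. staff certified in pediatric first aid 7 ≥ 5 → met
5. staff background re-check 277 days ago vs limit 270 → not met
6. staff certified in CPR 3 ≥ 2 → met
7. parent notification policy absent → not met
Not met: 3, 5, 7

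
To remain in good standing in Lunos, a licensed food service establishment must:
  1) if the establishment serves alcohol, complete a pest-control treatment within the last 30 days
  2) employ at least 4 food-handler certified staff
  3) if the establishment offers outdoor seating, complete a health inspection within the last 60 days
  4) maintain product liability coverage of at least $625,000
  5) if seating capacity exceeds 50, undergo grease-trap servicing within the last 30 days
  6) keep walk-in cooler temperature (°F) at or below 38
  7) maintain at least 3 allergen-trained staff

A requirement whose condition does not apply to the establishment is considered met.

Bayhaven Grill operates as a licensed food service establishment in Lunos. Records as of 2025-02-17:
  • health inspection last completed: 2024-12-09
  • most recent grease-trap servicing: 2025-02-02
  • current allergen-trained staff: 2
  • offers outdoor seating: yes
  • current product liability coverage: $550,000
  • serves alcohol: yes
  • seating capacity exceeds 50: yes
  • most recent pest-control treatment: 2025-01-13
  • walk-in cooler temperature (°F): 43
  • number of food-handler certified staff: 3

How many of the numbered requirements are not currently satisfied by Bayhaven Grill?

6

1. condition 'serves alcohol' holds; pest-control treatment 35 days ago vs limit 30 → not met
2. food-handler certified staff 3 < 4 → not met
3. condition 'offers outdoor seating' holds; health inspection 70 days ago vs limit 60 → not met
4. product liability coverage $550,000 < $625,000 → not met
5. condition 'seating capacity exceeds 50' holds; grease-trap servicing 15 days ago vs limit 30 → met
6. walk-in cooler temperature (°F) 43 > 38 → not met
7. allergen-trained staff 2 < 3 → not met
Not met: 6 of 7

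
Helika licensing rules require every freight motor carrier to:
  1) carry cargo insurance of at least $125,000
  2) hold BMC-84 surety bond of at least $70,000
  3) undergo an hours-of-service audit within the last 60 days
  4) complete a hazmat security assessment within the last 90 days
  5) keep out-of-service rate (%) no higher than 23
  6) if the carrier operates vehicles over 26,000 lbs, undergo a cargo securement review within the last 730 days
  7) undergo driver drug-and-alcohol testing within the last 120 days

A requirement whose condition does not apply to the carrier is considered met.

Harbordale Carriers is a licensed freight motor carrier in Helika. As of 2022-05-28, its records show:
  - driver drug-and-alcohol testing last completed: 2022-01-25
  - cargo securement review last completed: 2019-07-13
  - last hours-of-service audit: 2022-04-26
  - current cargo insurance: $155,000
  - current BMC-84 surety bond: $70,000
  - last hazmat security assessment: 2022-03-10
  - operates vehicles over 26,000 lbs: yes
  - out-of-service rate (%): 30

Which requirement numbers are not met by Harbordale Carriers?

5, 6, 7

1. cargo insurance $155,000 ≥ $125,000 → met
2. BMC-84 surety bond $70,000 ≥ $70,000 → met
3. hours-of-service audit 32 days ago vs limit 60 → met
4. hazmat security assessment 79 days ago vs limit 90 → met
5. out-of-service rate (%) 30 > 23 → not met
6. condition 'operates vehicles over 26,000 lbs' holds; cargo securement review 1050 days ago vs limit 730 → not met
7. driver drug-and-alcohol testing 123 days ago vs limit 120 → not met
Not met: 5, 6, 7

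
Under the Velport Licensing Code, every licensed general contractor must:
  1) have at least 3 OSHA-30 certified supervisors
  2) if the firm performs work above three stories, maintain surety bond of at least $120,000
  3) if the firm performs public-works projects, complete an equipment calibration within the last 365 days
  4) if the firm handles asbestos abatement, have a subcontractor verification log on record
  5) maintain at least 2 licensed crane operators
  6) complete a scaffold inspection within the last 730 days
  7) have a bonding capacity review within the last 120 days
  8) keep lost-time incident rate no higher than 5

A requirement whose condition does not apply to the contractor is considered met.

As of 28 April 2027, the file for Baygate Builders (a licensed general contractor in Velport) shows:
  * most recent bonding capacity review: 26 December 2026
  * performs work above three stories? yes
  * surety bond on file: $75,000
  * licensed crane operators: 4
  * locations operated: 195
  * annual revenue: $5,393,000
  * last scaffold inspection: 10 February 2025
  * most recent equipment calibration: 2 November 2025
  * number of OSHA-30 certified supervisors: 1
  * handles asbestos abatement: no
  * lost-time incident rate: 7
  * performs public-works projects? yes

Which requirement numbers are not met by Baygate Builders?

1. OSHA-30 certified supervisors 1 < 3 → not met
2. condition 'performs work above three stories' holds; surety bond $75,000 < $120,000 → not met
3. condition 'performs public-works projects' holds; equipment calibration 542 days ago vs limit 365 → not met
4. condition 'handles asbestos abatement' does not hold → requirement n/a → met
5. licensed crane operators 4 ≥ 2 → met
6. scaffold inspection 807 days ago vs limit 730 → not met
7. bonding capacity review 123 days ago vs limit 120 → not met
8. lost-time incident rate 7 > 5 → not met
Not met: 1, 2, 3, 6, 7, 8

1, 2, 3, 6, 7, 8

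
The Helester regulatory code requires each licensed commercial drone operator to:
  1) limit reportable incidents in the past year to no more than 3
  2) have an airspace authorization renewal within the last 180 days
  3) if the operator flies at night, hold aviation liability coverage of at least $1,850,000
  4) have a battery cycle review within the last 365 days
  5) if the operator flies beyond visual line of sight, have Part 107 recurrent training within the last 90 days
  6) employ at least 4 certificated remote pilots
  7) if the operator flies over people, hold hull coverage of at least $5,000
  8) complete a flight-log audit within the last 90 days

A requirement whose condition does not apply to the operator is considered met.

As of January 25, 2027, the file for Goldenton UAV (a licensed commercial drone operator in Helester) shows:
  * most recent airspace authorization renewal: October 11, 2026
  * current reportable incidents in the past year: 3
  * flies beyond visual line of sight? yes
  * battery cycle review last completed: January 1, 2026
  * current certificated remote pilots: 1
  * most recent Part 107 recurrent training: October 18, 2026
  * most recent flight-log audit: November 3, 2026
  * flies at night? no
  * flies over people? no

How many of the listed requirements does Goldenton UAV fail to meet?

3

1. reportable incidents in the past year 3 ≤ 3 → met
2. airspace authorization renewal 106 days ago vs limit 180 → met
3. condition 'flies at night' does not hold → requirement n/a → met
4. battery cycle review 389 days ago vs limit 365 → not met
5. condition 'flies beyond visual line of sight' holds; Part 107 recurrent training 99 days ago vs limit 90 → not met
6. certificated remote pilots 1 < 4 → not met
7. condition 'flies over people' does not hold → requirement n/a → met
8. flight-log audit 83 days ago vs limit 90 → met
Not met: 3 of 8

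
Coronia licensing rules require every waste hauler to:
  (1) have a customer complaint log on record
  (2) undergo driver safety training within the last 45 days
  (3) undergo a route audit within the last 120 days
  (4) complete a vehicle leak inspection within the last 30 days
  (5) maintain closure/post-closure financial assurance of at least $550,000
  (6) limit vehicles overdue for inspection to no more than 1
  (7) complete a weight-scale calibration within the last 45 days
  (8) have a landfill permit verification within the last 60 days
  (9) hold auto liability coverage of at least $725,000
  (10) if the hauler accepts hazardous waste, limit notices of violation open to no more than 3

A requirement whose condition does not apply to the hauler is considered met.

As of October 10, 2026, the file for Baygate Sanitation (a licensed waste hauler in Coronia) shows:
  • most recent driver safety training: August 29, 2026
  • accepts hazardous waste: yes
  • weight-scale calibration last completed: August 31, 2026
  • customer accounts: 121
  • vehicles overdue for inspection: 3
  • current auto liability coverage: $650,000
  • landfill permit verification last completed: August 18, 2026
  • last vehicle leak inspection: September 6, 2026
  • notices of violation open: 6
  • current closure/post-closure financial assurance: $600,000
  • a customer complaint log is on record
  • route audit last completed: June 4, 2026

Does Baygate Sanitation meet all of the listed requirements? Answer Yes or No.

1. customer complaint log present → met
2. driver safety training 42 days ago vs limit 45 → met
3. route audit 128 days ago vs limit 120 → not met
4. vehicle leak inspection 34 days ago vs limit 30 → not met
5. closure/post-closure financial assurance $600,000 ≥ $550,000 → met
6. vehicles overdue for inspection 3 > 1 → not met
7. weight-scale calibration 40 days ago vs limit 45 → met
8. landfill permit verification 53 days ago vs limit 60 → met
9. auto liability coverage $650,000 < $725,000 → not met
10. condition 'accepts hazardous waste' holds; notices of violation open 6 > 3 → not met
Not met: 3, 4, 6, 9, 10

No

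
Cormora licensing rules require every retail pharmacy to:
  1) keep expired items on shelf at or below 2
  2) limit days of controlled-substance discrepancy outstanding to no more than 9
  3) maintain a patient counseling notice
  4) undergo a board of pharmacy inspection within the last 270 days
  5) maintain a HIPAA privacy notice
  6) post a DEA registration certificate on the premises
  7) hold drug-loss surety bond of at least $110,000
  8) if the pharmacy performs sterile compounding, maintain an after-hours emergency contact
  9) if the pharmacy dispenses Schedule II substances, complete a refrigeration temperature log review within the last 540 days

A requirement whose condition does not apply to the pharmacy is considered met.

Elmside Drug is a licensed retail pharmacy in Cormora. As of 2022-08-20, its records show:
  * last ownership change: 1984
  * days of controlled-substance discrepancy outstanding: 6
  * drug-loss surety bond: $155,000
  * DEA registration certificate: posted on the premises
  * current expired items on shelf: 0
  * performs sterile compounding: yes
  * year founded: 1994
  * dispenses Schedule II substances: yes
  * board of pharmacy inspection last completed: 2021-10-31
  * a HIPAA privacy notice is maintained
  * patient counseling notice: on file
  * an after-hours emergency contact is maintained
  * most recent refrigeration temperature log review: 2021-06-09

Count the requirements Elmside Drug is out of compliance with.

1. expired items on shelf 0 ≤ 2 → met
2. days of controlled-substance discrepancy outstanding 6 ≤ 9 → met
3. patient counseling notice present → met
4. board of pharmacy inspection 293 days ago vs limit 270 → not met
5. HIPAA privacy notice present → met
6. DEA registration certificate present → met
7. drug-loss surety bond $155,000 ≥ $110,000 → met
8. condition 'performs sterile compounding' holds; after-hours emergency contact present → met
9. condition 'dispenses Schedule II substances' holds; refrigeration temperature log review 437 days ago vs limit 540 → met
Not met: 1 of 9

1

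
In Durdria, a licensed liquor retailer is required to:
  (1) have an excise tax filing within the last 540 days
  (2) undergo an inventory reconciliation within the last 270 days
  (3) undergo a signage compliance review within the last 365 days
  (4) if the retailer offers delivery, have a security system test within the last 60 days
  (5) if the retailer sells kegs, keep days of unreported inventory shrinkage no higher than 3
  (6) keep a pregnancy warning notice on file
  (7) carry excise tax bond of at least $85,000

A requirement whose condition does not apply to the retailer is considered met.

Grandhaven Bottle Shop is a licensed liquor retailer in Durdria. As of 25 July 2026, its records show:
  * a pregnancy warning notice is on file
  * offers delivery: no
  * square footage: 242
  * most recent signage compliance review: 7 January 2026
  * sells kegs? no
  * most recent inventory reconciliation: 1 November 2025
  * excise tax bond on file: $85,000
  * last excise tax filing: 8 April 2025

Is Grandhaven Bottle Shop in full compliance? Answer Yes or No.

Yes

1. excise tax filing 473 days ago vs limit 540 → met
2. inventory reconciliation 266 days ago vs limit 270 → met
3. signage compliance review 199 days ago vs limit 365 → met
4. condition 'offers delivery' does not hold → requirement n/a → met
5. condition 'sells kegs' does not hold → requirement n/a → met
6. pregnancy warning notice present → met
7. excise tax bond $85,000 ≥ $85,000 → met
All met.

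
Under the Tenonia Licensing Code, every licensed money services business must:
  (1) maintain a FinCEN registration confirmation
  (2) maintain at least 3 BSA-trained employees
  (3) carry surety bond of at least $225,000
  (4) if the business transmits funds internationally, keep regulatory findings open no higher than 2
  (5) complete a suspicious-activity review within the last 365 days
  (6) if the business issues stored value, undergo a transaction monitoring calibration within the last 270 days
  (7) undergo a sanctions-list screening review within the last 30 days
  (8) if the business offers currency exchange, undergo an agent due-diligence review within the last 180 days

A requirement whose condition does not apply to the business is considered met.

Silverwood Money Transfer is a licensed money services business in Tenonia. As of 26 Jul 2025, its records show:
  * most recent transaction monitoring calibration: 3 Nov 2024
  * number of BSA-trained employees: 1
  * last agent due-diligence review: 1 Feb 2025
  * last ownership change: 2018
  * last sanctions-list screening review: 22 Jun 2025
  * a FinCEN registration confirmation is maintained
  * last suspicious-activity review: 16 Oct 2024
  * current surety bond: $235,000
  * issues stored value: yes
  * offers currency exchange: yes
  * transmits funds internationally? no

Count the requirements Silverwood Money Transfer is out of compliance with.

1. FinCEN registration confirmation present → met
2. BSA-trained employees 1 < 3 → not met
3. surety bond $235,000 ≥ $225,000 → met
4. condition 'transmits funds internationally' does not hold → requirement n/a → met
5. suspicious-activity review 283 days ago vs limit 365 → met
6. condition 'issues stored value' holds; transaction monitoring calibration 265 days ago vs limit 270 → met
7. sanctions-list screening review 34 days ago vs limit 30 → not met
8. condition 'offers currency exchange' holds; agent due-diligence review 175 days ago vs limit 180 → met
Not met: 2 of 8

2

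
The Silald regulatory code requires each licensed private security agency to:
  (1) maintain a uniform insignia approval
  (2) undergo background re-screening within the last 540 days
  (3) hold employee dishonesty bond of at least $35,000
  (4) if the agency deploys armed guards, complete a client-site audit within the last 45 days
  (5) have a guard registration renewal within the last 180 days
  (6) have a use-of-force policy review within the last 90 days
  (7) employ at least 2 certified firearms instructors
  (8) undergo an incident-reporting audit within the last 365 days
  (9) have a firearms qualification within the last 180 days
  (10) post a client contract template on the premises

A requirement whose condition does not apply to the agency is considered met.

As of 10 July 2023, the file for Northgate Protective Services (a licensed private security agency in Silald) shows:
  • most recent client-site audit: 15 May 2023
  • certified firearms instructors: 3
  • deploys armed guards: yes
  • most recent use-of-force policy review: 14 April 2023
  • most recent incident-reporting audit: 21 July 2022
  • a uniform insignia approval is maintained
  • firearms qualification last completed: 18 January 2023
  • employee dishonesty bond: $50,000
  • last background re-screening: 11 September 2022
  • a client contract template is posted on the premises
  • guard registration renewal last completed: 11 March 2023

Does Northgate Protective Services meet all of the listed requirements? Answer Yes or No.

No

1. uniform insignia approval present → met
2. background re-screening 302 days ago vs limit 540 → met
3. employee dishonesty bond $50,000 ≥ $35,000 → met
4. condition 'deploys armed guards' holds; client-site audit 56 days ago vs limit 45 → not met
5. guard registration renewal 121 days ago vs limit 180 → met
6. use-of-force policy review 87 days ago vs limit 90 → met
7. certified firearms instructors 3 ≥ 2 → met
8. incident-reporting audit 354 days ago vs limit 365 → met
9. firearms qualification 173 days ago vs limit 180 → met
10. client contract template present → met
Not met: 4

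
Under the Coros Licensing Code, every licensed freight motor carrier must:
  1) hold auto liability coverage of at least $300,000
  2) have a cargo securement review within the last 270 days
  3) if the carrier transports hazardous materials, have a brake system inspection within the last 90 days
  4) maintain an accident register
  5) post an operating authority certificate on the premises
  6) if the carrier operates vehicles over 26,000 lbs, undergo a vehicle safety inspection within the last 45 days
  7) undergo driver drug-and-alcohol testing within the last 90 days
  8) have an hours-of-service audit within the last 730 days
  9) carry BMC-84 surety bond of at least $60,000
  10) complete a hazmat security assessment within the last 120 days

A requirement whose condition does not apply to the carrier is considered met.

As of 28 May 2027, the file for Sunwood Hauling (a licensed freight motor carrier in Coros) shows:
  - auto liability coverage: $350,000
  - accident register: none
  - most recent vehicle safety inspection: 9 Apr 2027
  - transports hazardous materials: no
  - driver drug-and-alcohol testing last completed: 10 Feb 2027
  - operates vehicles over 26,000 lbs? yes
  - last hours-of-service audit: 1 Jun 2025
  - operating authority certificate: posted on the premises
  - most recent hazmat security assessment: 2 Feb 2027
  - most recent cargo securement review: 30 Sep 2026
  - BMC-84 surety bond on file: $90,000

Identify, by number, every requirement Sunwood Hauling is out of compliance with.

4, 6, 7

1. auto liability coverage $350,000 ≥ $300,000 → met
2. cargo securement review 240 days ago vs limit 270 → met
3. condition 'transports hazardous materials' does not hold → requirement n/a → met
4. accident register absent → not met
5. operating authority certificate present → met
6. condition 'operates vehicles over 26,000 lbs' holds; vehicle safety inspection 49 days ago vs limit 45 → not met
7. driver drug-and-alcohol testing 107 days ago vs limit 90 → not met
8. hours-of-service audit 726 days ago vs limit 730 → met
9. BMC-84 surety bond $90,000 ≥ $60,000 → met
10. hazmat security assessment 115 days ago vs limit 120 → met
Not met: 4, 6, 7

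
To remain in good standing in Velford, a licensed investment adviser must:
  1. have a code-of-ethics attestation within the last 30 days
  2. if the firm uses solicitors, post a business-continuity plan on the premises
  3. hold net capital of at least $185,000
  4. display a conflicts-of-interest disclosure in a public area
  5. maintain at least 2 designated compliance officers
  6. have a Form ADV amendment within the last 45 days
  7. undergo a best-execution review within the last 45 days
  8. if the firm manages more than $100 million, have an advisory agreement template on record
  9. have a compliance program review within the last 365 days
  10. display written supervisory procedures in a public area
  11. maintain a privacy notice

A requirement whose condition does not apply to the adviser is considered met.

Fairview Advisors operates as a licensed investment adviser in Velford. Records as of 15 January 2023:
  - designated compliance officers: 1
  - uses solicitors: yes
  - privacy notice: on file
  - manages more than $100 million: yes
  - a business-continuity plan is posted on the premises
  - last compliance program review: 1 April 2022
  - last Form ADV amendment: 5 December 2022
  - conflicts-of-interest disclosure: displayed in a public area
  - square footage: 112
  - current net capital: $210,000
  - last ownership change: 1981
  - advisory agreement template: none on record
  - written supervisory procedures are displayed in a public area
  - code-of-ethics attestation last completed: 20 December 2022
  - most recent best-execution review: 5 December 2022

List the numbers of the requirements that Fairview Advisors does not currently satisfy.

5, 8

1. code-of-ethics attestation 26 days ago vs limit 30 → met
2. condition 'uses solicitors' holds; business-continuity plan present → met
3. net capital $210,000 ≥ $185,000 → met
4. conflicts-of-interest disclosure present → met
5. designated compliance officers 1 < 2 → not met
6. Form ADV amendment 41 days ago vs limit 45 → met
7. best-execution review 41 days ago vs limit 45 → met
8. condition 'manages more than $100 million' holds; advisory agreement template absent → not met
9. compliance program review 289 days ago vs limit 365 → met
10. written supervisory procedures present → met
11. privacy notice present → met
Not met: 5, 8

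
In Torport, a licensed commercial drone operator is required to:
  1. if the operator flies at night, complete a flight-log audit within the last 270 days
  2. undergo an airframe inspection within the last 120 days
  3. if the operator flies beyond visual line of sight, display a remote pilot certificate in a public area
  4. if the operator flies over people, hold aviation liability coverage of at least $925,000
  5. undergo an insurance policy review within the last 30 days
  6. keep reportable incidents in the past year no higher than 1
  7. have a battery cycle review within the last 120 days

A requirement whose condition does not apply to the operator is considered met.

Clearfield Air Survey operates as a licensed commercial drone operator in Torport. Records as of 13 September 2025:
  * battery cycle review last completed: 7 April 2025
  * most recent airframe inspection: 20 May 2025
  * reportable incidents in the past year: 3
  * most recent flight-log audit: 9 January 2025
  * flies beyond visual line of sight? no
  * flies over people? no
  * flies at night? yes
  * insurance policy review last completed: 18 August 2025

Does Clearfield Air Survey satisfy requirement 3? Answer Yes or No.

3. condition 'flies beyond visual line of sight' does not hold → requirement n/a → met

Yes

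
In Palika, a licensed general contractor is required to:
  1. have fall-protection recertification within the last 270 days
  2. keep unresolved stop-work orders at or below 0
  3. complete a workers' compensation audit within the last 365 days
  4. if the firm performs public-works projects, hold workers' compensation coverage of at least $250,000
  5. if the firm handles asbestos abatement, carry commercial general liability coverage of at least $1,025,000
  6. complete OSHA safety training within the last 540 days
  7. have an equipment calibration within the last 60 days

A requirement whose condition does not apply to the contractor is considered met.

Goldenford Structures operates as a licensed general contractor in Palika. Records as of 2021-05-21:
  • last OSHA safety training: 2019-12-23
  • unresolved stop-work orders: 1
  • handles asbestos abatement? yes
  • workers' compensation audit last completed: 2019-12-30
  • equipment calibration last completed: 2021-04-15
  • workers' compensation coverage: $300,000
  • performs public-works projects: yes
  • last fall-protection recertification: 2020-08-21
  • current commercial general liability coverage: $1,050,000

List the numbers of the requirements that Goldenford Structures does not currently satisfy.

1. fall-protection recertification 273 days ago vs limit 270 → not met
2. unresolved stop-work orders 1 > 0 → not met
3. workers' compensation audit 508 days ago vs limit 365 → not met
4. condition 'performs public-works projects' holds; workers' compensation coverage $300,000 ≥ $250,000 → met
5. condition 'handles asbestos abatement' holds; commercial general liability coverage $1,050,000 ≥ $1,025,000 → met
6. OSHA safety training 515 days ago vs limit 540 → met
7. equipment calibration 36 days ago vs limit 60 → met
Not met: 1, 2, 3

1, 2, 3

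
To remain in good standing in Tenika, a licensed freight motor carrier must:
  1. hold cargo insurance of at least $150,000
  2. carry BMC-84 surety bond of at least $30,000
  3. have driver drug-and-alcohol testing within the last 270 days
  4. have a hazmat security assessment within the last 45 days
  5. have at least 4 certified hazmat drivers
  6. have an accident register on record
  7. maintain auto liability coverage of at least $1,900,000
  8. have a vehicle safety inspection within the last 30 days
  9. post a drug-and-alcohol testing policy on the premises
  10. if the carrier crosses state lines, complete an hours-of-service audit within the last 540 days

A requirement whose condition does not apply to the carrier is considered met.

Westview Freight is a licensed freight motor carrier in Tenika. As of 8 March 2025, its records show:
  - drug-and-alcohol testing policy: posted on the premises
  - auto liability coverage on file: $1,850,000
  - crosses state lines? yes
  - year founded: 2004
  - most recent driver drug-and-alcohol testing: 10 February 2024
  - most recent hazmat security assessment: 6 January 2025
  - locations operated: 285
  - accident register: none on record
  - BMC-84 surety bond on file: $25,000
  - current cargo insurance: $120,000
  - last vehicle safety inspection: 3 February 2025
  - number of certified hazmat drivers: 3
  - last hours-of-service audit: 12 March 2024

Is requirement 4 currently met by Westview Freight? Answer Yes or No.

4. hazmat security assessment 61 days ago vs limit 45 → not met

No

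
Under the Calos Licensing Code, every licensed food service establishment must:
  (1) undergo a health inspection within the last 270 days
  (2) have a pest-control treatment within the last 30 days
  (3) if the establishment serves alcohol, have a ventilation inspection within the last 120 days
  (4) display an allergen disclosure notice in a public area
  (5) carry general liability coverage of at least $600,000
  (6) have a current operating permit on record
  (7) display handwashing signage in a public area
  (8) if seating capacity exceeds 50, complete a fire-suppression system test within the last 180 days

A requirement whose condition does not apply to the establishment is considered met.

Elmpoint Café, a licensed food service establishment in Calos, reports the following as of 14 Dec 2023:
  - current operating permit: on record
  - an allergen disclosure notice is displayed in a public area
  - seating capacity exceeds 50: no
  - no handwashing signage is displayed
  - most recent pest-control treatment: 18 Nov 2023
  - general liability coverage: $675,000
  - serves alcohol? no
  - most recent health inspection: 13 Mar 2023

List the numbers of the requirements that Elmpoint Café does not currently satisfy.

1. health inspection 276 days ago vs limit 270 → not met
2. pest-control treatment 26 days ago vs limit 30 → met
3. condition 'serves alcohol' does not hold → requirement n/a → met
4. allergen disclosure notice present → met
5. general liability coverage $675,000 ≥ $600,000 → met
6. current operating permit present → met
7. handwashing signage absent → not met
8. condition 'seating capacity exceeds 50' does not hold → requirement n/a → met
Not met: 1, 7

1, 7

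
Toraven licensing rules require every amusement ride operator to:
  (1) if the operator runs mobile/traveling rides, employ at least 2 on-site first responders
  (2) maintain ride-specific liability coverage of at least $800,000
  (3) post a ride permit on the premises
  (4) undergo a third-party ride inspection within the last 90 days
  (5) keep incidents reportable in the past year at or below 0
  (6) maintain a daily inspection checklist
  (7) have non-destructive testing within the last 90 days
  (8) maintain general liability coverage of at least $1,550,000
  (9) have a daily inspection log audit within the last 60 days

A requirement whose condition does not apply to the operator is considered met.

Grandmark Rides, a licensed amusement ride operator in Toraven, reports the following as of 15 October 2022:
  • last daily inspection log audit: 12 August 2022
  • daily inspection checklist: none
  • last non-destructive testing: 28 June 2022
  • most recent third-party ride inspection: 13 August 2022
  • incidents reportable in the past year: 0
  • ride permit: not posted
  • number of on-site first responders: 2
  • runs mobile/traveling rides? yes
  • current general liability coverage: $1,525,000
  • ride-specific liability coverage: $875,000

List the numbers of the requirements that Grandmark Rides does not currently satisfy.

1. condition 'runs mobile/traveling rides' holds; on-site first responders 2 ≥ 2 → met
2. ride-specific liability coverage $875,000 ≥ $800,000 → met
3. ride permit absent → not met
4. third-party ride inspection 63 days ago vs limit 90 → met
5. incidents reportable in the past year 0 ≤ 0 → met
6. daily inspection checklist absent → not met
7. non-destructive testing 109 days ago vs limit 90 → not met
8. general liability coverage $1,525,000 < $1,550,000 → not met
9. daily inspection log audit 64 days ago vs limit 60 → not met
Not met: 3, 6, 7, 8, 9

3, 6, 7, 8, 9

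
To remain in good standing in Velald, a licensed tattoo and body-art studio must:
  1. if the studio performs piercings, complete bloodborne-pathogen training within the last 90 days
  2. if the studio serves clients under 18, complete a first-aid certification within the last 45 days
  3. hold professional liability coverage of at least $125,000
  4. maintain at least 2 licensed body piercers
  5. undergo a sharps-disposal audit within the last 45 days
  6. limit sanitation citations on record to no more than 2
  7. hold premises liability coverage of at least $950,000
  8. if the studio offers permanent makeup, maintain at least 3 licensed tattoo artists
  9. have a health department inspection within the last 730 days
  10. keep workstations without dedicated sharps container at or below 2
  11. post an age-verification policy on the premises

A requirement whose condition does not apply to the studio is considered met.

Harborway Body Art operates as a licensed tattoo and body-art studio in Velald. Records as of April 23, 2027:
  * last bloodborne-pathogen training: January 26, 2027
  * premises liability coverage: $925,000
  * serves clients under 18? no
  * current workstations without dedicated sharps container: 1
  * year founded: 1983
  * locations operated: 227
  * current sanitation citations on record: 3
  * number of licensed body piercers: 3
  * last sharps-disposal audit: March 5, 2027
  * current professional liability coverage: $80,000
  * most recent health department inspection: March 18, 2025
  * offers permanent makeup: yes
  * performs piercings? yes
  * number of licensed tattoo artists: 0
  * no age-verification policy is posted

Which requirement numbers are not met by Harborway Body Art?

1. condition 'performs piercings' holds; bloodborne-pathogen training 87 days ago vs limit 90 → met
2. condition 'serves clients under 18' does not hold → requirement n/a → met
3. professional liability coverage $80,000 < $125,000 → not met
4. licensed body piercers 3 ≥ 2 → met
5. sharps-disposal audit 49 days ago vs limit 45 → not met
6. sanitation citations on record 3 > 2 → not met
7. premises liability coverage $925,000 < $950,000 → not met
8. condition 'offers permanent makeup' holds; licensed tattoo artists 0 < 3 → not met
9. health department inspection 766 days ago vs limit 730 → not met
10. workstations without dedicated sharps container 1 ≤ 2 → met
11. age-verification policy absent → not met
Not met: 3, 5, 6, 7, 8, 9, 11

3, 5, 6, 7, 8, 9, 11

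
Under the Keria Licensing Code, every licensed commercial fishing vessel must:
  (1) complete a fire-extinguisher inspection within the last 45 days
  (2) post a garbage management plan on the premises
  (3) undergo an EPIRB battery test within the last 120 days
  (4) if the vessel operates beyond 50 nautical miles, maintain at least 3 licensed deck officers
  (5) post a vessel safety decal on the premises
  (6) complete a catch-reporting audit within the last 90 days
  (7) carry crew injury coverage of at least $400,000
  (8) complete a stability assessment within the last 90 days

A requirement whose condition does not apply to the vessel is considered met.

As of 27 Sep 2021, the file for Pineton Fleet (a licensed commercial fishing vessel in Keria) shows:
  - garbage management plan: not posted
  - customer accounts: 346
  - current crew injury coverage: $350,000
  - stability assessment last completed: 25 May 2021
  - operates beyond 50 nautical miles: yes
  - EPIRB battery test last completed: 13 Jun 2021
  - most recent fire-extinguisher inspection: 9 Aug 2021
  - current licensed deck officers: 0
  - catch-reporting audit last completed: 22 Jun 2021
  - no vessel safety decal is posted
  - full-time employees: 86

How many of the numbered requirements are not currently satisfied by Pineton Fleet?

1. fire-extinguisher inspection 49 days ago vs limit 45 → not met
2. garbage management plan absent → not met
3. EPIRB battery test 106 days ago vs limit 120 → met
4. condition 'operates beyond 50 nautical miles' holds; licensed deck officers 0 < 3 → not met
5. vessel safety decal absent → not met
6. catch-reporting audit 97 days ago vs limit 90 → not met
7. crew injury coverage $350,000 < $400,000 → not met
8. stability assessment 125 days ago vs limit 90 → not met
Not met: 7 of 8

7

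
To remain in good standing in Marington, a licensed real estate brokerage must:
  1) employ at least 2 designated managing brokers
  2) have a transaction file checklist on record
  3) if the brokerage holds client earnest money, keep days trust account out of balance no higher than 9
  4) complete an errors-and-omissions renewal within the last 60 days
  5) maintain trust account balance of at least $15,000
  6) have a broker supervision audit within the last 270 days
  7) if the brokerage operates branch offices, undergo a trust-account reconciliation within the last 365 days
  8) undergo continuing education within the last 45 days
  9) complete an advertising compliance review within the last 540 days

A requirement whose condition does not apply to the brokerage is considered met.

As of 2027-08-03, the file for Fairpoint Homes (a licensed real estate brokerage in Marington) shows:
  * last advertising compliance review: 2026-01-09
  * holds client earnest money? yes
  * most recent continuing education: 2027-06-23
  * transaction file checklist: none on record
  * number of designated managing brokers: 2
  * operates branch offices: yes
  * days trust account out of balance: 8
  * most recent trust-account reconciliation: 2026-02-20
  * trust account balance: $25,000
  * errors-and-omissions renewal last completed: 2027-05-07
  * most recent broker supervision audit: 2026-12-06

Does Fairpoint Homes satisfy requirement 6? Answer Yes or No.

6. broker supervision audit 240 days ago vs limit 270 → met

Yes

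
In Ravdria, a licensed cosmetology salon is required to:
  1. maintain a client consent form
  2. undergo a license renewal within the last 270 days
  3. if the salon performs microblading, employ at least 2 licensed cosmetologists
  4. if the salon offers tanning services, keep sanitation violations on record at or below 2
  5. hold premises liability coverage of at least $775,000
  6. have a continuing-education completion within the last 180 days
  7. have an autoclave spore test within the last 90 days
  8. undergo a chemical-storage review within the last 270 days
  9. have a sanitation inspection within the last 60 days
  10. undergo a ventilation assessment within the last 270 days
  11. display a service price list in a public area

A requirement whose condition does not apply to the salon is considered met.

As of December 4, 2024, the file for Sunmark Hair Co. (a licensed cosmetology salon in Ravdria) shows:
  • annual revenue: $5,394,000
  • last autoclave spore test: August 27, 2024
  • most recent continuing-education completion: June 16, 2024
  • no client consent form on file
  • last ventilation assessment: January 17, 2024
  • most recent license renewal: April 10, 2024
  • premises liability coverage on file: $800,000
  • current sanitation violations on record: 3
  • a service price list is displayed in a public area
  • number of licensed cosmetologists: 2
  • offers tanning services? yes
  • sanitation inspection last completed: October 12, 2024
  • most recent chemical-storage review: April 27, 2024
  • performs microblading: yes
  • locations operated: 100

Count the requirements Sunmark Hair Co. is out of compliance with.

1. client consent form absent → not met
2. license renewal 238 days ago vs limit 270 → met
3. condition 'performs microblading' holds; licensed cosmetologists 2 ≥ 2 → met
4. condition 'offers tanning services' holds; sanitation violations on record 3 > 2 → not met
5. premises liability coverage $800,000 ≥ $775,000 → met
6. continuing-education completion 171 days ago vs limit 180 → met
7. autoclave spore test 99 days ago vs limit 90 → not met
8. chemical-storage review 221 days ago vs limit 270 → met
9. sanitation inspection 53 days ago vs limit 60 → met
10. ventilation assessment 322 days ago vs limit 270 → not met
11. service price list present → met
Not met: 4 of 11

4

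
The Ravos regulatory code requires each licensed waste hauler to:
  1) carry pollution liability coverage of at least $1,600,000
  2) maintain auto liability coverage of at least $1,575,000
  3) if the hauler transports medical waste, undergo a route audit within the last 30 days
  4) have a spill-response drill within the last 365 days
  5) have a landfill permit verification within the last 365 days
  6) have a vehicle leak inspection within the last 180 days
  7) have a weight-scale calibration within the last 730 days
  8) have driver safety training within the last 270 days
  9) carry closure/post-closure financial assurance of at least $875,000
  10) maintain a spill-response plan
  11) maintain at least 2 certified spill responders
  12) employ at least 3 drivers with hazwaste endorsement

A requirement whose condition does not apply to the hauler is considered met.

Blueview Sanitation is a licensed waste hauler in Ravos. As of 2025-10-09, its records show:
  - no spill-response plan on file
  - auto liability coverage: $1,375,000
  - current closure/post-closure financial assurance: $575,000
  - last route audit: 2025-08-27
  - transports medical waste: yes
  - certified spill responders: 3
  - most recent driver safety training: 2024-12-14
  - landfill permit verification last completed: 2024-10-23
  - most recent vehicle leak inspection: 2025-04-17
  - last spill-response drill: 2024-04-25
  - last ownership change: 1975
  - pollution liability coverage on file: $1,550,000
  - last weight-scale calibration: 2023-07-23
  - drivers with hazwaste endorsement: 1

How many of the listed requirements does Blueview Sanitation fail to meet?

9

1. pollution liability coverage $1,550,000 < $1,600,000 → not met
2. auto liability coverage $1,375,000 < $1,575,000 → not met
3. condition 'transports medical waste' holds; route audit 43 days ago vs limit 30 → not met
4. spill-response drill 532 days ago vs limit 365 → not met
5. landfill permit verification 351 days ago vs limit 365 → met
6. vehicle leak inspection 175 days ago vs limit 180 → met
7. weight-scale calibration 809 days ago vs limit 730 → not met
8. driver safety training 299 days ago vs limit 270 → not met
9. closure/post-closure financial assurance $575,000 < $875,000 → not met
10. spill-response plan absent → not met
11. certified spill responders 3 ≥ 2 → met
12. drivers with hazwaste endorsement 1 < 3 → not met
Not met: 9 of 12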